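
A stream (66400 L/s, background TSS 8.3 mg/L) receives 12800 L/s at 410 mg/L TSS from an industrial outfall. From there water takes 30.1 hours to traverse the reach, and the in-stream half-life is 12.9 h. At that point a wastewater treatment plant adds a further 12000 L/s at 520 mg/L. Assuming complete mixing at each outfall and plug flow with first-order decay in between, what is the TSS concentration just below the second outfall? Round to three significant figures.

Mixed concentration C = ΣQC/ΣQ = (66400·8.300 + 12800·410.0) / 79200 = 5799000/79200 = 73.22 mg/L; combined flow 79200 L/s.
Half-life 12.9 h → k = ln 2 / 12.9 = 0.05373 h⁻¹ = 1.290 d⁻¹.
Applying C = C₀e^(−kt): 73.22 × 0.1984 = 14.53 mg/L.
At the second outfall, C = (79200·14.53 + 12000·520.0) / (79200 + 12000) = 81.04 mg/L.

81.0 mg/L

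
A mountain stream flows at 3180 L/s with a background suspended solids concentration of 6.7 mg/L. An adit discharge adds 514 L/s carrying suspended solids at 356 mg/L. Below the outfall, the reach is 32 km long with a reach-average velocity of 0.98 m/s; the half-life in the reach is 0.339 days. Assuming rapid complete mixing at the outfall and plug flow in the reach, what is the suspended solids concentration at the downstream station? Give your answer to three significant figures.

Flow-weighted average: C = (3180·6.700 + 514.0·356.0) / 3694 = 204300/3694 = 55.30 mg/L.
Travel time t = 32·1000 / 0.98 = 32650 s = 9.070 h.
Half-life 0.339 d → k = ln 2 / 0.339 = 2.045 d⁻¹.
Decay over the reach: 55.30·exp(−kt) = 55.30·0.4617 = 25.54 mg/L.

25.5 mg/L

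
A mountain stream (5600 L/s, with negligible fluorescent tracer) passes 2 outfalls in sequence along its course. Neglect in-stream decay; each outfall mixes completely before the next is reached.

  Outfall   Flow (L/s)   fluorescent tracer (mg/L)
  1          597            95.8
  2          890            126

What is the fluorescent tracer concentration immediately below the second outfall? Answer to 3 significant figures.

Below outfall 1: Q → 6197 L/s, C = (5600·0 + 597.0·95.80)/6197 = 9.229 mg/L.
Below outfall 2: Q → 7087 L/s, C = (6197·9.229 + 890.0·126.0)/7087 = 23.89 mg/L.

23.9 mg/L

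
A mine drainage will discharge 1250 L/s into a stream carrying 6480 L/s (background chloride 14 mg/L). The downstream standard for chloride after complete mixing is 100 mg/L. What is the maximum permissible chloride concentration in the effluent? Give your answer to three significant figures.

At the limit, (Qr·Cr + Qe·Cₑ)/(Qr + Qe) = 100:
Cₑ = (7730·100 − 6480·14.00) / 1250 = 545.8 mg/L.

546 mg/L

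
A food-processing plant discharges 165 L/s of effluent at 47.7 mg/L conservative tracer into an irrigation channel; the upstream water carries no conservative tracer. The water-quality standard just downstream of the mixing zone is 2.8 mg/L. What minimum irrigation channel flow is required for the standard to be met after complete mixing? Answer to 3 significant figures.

2650 L/s

Set C_mix = 2.8: (Q·0 + 165.0·47.70) / (Q + 165.0) = 2.8
→ Q = 165.0·(47.70 − 2.8)/(2.8 − 0) = 2646 L/s.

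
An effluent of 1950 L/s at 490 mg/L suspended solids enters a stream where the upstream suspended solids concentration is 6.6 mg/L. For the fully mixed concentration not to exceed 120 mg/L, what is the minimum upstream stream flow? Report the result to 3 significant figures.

Set C_mix = 120: (Q·6.600 + 1950·490.0) / (Q + 1950) = 120
→ Q = 1950·(490.0 − 120)/(120 − 6.600) = 6362 L/s.

6360 L/s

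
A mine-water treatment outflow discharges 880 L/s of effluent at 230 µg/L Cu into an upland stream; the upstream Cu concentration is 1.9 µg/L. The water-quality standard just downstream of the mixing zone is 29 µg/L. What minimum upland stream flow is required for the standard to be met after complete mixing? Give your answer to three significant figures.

6530 L/s

Set C_mix = 29: (Q·1.900 + 880.0·230.0) / (Q + 880.0) = 29
→ Q = 880.0·(230.0 − 29)/(29 − 1.900) = 6527 L/s.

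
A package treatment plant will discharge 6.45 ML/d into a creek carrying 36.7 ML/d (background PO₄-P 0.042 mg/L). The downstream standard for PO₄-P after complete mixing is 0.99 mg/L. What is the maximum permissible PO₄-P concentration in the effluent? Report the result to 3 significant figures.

At the limit, (Qr·Cr + Qe·Cₑ)/(Qr + Qe) = 0.99:
Cₑ = (43.15·0.99 − 36.70·0.04200) / 6.450 = 6.384 mg/L.

6.38 mg/L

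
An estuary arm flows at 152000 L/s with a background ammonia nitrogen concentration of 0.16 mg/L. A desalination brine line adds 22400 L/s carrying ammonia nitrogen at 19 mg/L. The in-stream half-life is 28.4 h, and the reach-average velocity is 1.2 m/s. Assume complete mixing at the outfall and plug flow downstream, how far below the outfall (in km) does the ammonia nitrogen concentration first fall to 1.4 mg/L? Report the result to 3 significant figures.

108 km

Conservation of mass: C = (152000·0.1600 + 22400·19.00) / 174400 = 449900/174400 = 2.580 mg/L.
Half-life 28.4 h → k = ln 2 / 28.4 = 0.02441 h⁻¹ = 0.5858 d⁻¹.
Set 2.580·exp(−k·t) = 1.4 → t = ln(2.580/1.4)/k = 90160 s = 25.04 h.
Distance = v·t = 1.2·90160 = 108200 m = 108.2 km.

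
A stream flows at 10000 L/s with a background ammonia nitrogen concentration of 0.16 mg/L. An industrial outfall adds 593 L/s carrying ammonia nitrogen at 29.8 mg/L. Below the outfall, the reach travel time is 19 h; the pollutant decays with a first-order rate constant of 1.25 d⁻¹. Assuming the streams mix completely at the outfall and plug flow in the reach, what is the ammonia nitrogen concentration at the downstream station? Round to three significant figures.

0.676 mg/L

Flow-weighted average: C = (10000·0.1600 + 593.0·29.80) / 10590 = 19270/10590 = 1.819 mg/L.
First-order decay: C = 1.819·exp(−k·t) = 1.819·0.3717 = 0.6763 mg/L.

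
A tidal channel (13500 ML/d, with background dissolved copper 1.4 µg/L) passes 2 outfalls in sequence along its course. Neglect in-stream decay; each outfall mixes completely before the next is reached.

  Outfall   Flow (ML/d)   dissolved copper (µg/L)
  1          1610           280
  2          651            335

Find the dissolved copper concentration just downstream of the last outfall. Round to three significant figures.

After outfall 1: Q = 13500 + 1610 = 15110 ML/d; C = (13500·1.400 + 1610·280.0)/15110 = 31.09 µg/L.
After outfall 2: Q = 15110 + 651.0 = 15760 ML/d; C = (15110·31.09 + 651.0·335.0)/15760 = 43.64 µg/L.

43.6 µg/L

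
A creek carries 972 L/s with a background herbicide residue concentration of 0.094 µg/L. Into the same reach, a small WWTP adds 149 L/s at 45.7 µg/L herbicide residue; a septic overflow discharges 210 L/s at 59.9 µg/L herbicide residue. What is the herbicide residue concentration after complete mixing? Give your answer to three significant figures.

Mass balance: C = (972.0·0.09400 + 149.0·45.70 + 210.0·59.90) / 1331 = 19480/1331 = 14.64 µg/L.

14.6 µg/L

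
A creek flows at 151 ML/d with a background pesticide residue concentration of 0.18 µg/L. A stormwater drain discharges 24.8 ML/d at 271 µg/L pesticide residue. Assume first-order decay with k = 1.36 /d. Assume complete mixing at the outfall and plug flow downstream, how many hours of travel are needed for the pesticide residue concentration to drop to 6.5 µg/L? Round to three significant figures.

31.3 h

Mixed concentration C = ΣQC/ΣQ = (151.0·0.1800 + 24.80·271.0) / 175.8 = 6748/175.8 = 38.38 µg/L.
38.38·exp(−k·t) = 6.5 → t = ln(38.38/6.5)/k = 112800 s = 31.34 h.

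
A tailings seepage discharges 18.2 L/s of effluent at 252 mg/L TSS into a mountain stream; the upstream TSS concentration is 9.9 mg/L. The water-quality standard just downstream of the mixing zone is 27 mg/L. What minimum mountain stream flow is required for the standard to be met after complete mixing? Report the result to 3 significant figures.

Set C_mix = 27: (Q·9.900 + 18.20·252.0) / (Q + 18.20) = 27
→ Q = 18.20·(252.0 − 27)/(27 − 9.900) = 239.5 L/s.

239 L/s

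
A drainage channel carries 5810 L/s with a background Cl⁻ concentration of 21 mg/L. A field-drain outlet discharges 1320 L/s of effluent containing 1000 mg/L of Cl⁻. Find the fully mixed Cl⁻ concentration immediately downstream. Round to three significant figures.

202 mg/L

Conservation of mass: C = (5810·21.00 + 1320·1000) / 7130 = 1442000/7130 = 202.2 mg/L.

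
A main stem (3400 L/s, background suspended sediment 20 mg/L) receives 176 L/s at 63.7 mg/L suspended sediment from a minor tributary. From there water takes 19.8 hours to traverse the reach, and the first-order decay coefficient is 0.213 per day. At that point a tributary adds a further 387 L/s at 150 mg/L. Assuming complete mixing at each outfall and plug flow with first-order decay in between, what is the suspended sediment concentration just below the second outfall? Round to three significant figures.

Mixed concentration C = ΣQC/ΣQ = (3400·20.00 + 176.0·63.70) / 3576 = 79210/3576 = 22.15 mg/L; combined flow 3576 L/s.
After decay, C = 22.15 × e^(−kt) = 22.15 × 0.8388 = 18.58 mg/L.
At the second outfall, C = (3576·18.58 + 387.0·150.0) / (3576 + 387.0) = 31.41 mg/L.

31.4 mg/L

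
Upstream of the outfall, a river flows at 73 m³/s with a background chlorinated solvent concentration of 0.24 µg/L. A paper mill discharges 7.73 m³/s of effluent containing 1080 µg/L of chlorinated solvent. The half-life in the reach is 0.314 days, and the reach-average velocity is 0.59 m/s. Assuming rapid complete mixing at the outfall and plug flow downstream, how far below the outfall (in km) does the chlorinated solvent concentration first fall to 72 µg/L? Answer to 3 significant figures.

Conservation of mass: C = (73.00·0.2400 + 7.730·1080) / 80.73 = 8366/80.73 = 103.6 µg/L.
Half-life 0.314 d → k = ln 2 / 0.314 = 2.207 d⁻¹.
Set 103.6·exp(−k·t) = 72 → t = ln(103.6/72)/k = 14250 s = 3.959 h.
Distance = v·t = 0.59·14250 = 8409 m = 8.409 km.

8.41 km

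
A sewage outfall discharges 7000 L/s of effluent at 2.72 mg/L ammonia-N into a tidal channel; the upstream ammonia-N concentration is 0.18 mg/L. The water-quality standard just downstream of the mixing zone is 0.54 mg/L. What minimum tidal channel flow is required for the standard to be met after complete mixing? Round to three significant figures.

42400 L/s

Set C_mix = 0.54: (Q·0.1800 + 7000·2.720) / (Q + 7000) = 0.54
→ Q = 7000·(2.720 − 0.54)/(0.54 − 0.1800) = 42390 L/s.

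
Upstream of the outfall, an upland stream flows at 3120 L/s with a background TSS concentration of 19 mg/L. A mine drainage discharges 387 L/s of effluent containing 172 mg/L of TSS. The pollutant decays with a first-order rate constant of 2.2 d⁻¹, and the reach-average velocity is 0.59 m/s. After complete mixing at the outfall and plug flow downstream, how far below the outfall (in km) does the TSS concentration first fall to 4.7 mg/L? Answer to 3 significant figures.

47.1 km

Flow-weighted average: C = (3120·19.00 + 387.0·172.0) / 3507 = 125800/3507 = 35.88 mg/L.
Set 35.88·exp(−k·t) = 4.7 → t = ln(35.88/4.7)/k = 79830 s = 22.18 h.
Distance = v·t = 0.59·79830 = 47100 m = 47.10 km.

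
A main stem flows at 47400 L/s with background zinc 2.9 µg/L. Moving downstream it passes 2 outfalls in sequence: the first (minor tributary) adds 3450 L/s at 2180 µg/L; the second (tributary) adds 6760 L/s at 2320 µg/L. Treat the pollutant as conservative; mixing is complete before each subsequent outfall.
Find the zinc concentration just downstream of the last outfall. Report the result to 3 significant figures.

After outfall 1: Q = 47400 + 3450 = 50850 L/s; C = (47400·2.900 + 3450·2180)/50850 = 150.6 µg/L.
After outfall 2: Q = 50850 + 6760 = 57610 L/s; C = (50850·150.6 + 6760·2320)/57610 = 405.2 µg/L.

405 µg/L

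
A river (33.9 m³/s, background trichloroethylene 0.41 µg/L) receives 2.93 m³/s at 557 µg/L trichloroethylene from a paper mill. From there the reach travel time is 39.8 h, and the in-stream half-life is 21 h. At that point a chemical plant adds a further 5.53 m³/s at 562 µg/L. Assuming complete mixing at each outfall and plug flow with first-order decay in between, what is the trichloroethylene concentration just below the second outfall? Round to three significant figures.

83.8 µg/L

Flow-weighted average: C = (33.90·0.4100 + 2.930·557.0) / 36.83 = 1646/36.83 = 44.69 µg/L; combined flow 36.83 m³/s.
Half-life 21 h → k = ln 2 / 21 = 0.03301 h⁻¹ = 0.7922 d⁻¹.
After decay, C = 44.69 × e^(−kt) = 44.69 × 0.2688 = 12.01 µg/L.
Second outfall: C = (36.83·12.01 + 5.530·562.0)/42.36 = 83.81 µg/L.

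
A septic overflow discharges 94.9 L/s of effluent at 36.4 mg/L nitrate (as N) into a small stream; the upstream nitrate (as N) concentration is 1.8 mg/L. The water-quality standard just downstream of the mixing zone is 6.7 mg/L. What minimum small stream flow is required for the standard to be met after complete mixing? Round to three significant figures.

Set C_mix = 6.7: (Q·1.800 + 94.90·36.40) / (Q + 94.90) = 6.7
→ Q = 94.90·(36.40 − 6.7)/(6.7 − 1.800) = 575.2 L/s.

575 L/s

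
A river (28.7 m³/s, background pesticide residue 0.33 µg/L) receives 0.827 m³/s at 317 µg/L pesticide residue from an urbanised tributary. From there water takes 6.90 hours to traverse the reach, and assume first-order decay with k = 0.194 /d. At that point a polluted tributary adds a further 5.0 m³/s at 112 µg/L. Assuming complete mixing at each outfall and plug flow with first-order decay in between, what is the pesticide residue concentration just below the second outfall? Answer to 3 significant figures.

After mixing, C = (28.70·0.3300 + 0.8270·317.0) / 29.53 = 271.6/29.53 = 9.199 µg/L; combined flow 29.53 m³/s.
Decay over the reach: 9.199·exp(−kt) = 9.199·0.9458 = 8.700 µg/L.
At the second outfall, C = (29.53·8.700 + 5.000·112.0) / (29.53 + 5.000) = 23.66 µg/L.

23.7 µg/L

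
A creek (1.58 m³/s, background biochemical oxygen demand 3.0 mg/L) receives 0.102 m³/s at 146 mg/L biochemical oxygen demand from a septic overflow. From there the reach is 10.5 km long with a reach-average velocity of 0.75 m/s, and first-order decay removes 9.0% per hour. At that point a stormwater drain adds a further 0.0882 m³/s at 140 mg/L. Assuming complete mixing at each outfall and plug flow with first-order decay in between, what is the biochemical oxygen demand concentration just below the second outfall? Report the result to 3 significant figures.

Mixed concentration C = ΣQC/ΣQ = (1.580·3.000 + 0.1020·146.0) / 1.682 = 19.63/1.682 = 11.67 mg/L; combined flow 1.682 m³/s.
Travel time t = 10.5·1000 / 0.75 = 14000 s = 3.889 h.
9.0%/h lost → k = −ln(1 − 0.09) = 0.09431 h⁻¹.
After decay, C = 11.67 × e^(−kt) = 11.67 × 0.6930 = 8.088 mg/L.
Second outfall: C = (1.682·8.088 + 0.08820·140.0)/1.770 = 14.66 mg/L.

14.7 mg/L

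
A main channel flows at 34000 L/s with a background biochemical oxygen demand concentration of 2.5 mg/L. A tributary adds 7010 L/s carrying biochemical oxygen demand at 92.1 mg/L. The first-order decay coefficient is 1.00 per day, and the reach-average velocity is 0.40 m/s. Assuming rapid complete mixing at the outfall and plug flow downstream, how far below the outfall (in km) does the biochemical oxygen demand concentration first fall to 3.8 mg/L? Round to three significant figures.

Flow-weighted average: C = (34000·2.500 + 7010·92.10) / 41010 = 730600/41010 = 17.82 mg/L.
Set 17.82·exp(−k·t) = 3.8 → t = ln(17.82/3.8)/k = 133500 s = 37.08 h.
Distance = v·t = 0.40·133500 = 53400 m = 53.40 km.

53.4 km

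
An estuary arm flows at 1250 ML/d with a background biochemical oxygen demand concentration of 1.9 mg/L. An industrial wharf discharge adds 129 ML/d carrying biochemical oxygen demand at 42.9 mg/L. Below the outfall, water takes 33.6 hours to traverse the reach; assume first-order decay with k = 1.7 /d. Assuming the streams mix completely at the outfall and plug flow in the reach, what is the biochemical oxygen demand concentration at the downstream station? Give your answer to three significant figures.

0.531 mg/L

Mass balance: C = (1250·1.900 + 129.0·42.90) / 1379 = 7909/1379 = 5.735 mg/L.
After decay, C = 5.735 × e^(−kt) = 5.735 × 0.09255 = 0.5308 mg/L.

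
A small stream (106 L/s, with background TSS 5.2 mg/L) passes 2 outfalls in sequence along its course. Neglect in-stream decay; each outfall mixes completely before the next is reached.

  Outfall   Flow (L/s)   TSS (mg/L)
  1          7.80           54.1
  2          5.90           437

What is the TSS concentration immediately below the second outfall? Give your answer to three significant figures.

Outfall 1: combined Q = 113.8 L/s; C = (106.0·5.200 + 7.800·54.10)/113.8 = 8.552 mg/L.
Outfall 2: combined Q = 119.7 L/s; C = (113.8·8.552 + 5.900·437.0)/119.7 = 29.67 mg/L.

29.7 mg/L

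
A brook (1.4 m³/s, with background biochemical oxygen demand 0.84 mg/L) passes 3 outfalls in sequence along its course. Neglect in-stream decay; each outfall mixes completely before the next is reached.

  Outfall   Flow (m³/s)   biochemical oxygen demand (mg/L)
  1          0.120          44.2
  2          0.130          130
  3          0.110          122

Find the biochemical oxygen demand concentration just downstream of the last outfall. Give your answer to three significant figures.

20.9 mg/L

After outfall 1: Q = 1.400 + 0.1200 = 1.520 m³/s; C = (1.400·0.8400 + 0.1200·44.20)/1.520 = 4.263 mg/L.
After outfall 2: Q = 1.520 + 0.1300 = 1.650 m³/s; C = (1.520·4.263 + 0.1300·130.0)/1.650 = 14.17 mg/L.
After outfall 3: Q = 1.650 + 0.1100 = 1.760 m³/s; C = (1.650·14.17 + 0.1100·122.0)/1.760 = 20.91 mg/L.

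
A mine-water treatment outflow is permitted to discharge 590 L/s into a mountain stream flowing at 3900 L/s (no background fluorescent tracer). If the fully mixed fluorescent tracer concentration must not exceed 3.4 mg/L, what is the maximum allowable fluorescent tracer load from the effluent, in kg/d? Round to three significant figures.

Mass balance at the limit: 3900·0 + 590.0·Cₑ = 4490·3.4 → Cₑ = 25.87 mg/L.
590.0 L/s = 0.5900 m³/s. Load = 0.5900 m³/s × 25.87 g/m³ × 86 400 s/d = 1319 kg/d.

1320 kg/d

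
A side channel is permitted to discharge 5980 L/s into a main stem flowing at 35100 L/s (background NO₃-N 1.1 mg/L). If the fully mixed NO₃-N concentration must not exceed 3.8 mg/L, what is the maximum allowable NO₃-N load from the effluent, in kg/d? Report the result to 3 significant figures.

Mass balance at the limit: 35100·1.100 + 5980·Cₑ = 41080·3.8 → Cₑ = 19.65 mg/L.
5980 L/s = 5.980 m³/s. Load = 5.980 m³/s × 19.65 g/m³ × 86 400 s/d = 10150 kg/d.

10200 kg/d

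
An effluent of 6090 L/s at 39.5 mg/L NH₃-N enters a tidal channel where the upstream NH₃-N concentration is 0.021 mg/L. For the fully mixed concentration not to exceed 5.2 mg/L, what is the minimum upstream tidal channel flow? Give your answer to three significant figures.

40300 L/s

Set C_mix = 5.2: (Q·0.02100 + 6090·39.50) / (Q + 6090) = 5.2
→ Q = 6090·(39.50 − 5.2)/(5.2 − 0.02100) = 40330 L/s.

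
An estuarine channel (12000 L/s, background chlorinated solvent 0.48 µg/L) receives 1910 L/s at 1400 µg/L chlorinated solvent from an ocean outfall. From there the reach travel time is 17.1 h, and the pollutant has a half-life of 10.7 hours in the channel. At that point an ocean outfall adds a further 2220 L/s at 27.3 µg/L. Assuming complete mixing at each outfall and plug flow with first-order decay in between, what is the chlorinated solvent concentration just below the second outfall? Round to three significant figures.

Mass balance: C = (12000·0.4800 + 1910·1400) / 13910 = 2680000/13910 = 192.6 µg/L; combined flow 13910 L/s.
Half-life 10.7 h → k = ln 2 / 10.7 = 0.06478 h⁻¹ = 1.555 d⁻¹.
After decay, C = 192.6 × e^(−kt) = 192.6 × 0.3303 = 63.63 µg/L.
Second outfall: C = (13910·63.63 + 2220·27.30)/16130 = 58.63 µg/L.

58.6 µg/L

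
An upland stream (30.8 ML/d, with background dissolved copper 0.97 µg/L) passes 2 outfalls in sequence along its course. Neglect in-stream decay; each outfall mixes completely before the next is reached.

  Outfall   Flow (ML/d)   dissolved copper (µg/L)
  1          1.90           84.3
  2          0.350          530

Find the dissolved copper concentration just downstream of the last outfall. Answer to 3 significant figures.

11.4 µg/L

After outfall 1: Q = 30.80 + 1.900 = 32.70 ML/d; C = (30.80·0.9700 + 1.900·84.30)/32.70 = 5.812 µg/L.
After outfall 2: Q = 32.70 + 0.3500 = 33.05 ML/d; C = (32.70·5.812 + 0.3500·530.0)/33.05 = 11.36 µg/L.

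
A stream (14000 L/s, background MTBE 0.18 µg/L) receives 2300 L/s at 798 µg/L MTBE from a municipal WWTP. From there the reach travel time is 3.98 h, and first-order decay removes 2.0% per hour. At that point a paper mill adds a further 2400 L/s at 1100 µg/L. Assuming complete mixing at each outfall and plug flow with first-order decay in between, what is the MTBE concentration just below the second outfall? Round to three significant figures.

Conservation of mass: C = (14000·0.1800 + 2300·798.0) / 16300 = 1838000/16300 = 112.8 µg/L; combined flow 16300 L/s.
2.0%/h lost → k = −ln(1 − 0.02) = 0.02020 h⁻¹.
Applying C = C₀e^(−kt): 112.8 × 0.9227 = 104.0 µg/L.
At the second outfall, C = (16300·104.0 + 2400·1100) / (16300 + 2400) = 231.9 µg/L.

232 µg/L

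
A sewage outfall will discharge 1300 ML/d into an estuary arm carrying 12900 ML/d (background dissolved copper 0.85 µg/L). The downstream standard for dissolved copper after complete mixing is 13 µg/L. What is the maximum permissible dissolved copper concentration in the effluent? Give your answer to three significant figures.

At the limit, (Qr·Cr + Qe·Cₑ)/(Qr + Qe) = 13:
Cₑ = (14200·13 − 12900·0.8500) / 1300 = 133.6 µg/L.

134 µg/L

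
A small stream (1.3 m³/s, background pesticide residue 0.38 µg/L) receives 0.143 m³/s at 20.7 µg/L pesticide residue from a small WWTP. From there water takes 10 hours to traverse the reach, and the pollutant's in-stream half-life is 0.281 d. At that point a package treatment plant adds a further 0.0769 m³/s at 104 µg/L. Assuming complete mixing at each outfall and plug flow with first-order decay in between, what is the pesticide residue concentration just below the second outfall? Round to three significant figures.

Mass balance: C = (1.300·0.3800 + 0.1430·20.70) / 1.443 = 3.454/1.443 = 2.394 µg/L; combined flow 1.443 m³/s.
Half-life 0.281 d → k = ln 2 / 0.281 = 2.467 d⁻¹.
First-order decay: C = 2.394·exp(−k·t) = 2.394·0.3578 = 0.8564 µg/L.
At the second outfall, C = (1.443·0.8564 + 0.07690·104.0) / (1.443 + 0.07690) = 6.075 µg/L.

6.08 µg/L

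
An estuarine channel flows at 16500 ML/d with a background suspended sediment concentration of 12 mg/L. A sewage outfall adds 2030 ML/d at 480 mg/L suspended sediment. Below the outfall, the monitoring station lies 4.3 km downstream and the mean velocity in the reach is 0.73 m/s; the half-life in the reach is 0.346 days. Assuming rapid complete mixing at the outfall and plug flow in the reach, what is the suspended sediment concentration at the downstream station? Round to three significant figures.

After mixing, C = (16500·12.00 + 2030·480.0) / 18530 = 1172000/18530 = 63.27 mg/L.
Travel time t = 4.3·1000 / 0.73 = 5890 s = 1.636 h.
Half-life 0.346 d → k = ln 2 / 0.346 = 2.003 d⁻¹.
First-order decay: C = 63.27·exp(−k·t) = 63.27·0.8723 = 55.19 mg/L.

55.2 mg/L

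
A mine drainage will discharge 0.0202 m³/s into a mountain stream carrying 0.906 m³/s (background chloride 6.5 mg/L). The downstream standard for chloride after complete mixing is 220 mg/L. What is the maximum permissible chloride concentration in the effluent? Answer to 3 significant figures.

At the limit, (Qr·Cr + Qe·Cₑ)/(Qr + Qe) = 220:
Cₑ = (0.9262·220 − 0.9060·6.500) / 0.02020 = 9796 mg/L.

9800 mg/L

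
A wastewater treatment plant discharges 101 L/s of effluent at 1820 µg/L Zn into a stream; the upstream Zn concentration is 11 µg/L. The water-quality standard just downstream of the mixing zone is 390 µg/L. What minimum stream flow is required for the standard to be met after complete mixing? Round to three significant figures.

Set C_mix = 390: (Q·11.00 + 101.0·1820) / (Q + 101.0) = 390
→ Q = 101.0·(1820 − 390)/(390 − 11.00) = 381.1 L/s.

381 L/s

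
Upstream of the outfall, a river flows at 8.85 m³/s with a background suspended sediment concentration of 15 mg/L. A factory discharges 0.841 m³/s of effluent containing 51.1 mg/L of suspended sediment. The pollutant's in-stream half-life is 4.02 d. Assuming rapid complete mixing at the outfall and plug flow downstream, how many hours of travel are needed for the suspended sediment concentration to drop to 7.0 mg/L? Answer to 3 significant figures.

Flow-weighted average: C = (8.850·15.00 + 0.8410·51.10) / 9.691 = 175.7/9.691 = 18.13 mg/L.
Half-life 4.02 d → k = ln 2 / 4.02 = 0.1724 d⁻¹.
18.13·exp(−k·t) = 7.0 → t = ln(18.13/7.0)/k = 476900 s = 132.5 h.

132 h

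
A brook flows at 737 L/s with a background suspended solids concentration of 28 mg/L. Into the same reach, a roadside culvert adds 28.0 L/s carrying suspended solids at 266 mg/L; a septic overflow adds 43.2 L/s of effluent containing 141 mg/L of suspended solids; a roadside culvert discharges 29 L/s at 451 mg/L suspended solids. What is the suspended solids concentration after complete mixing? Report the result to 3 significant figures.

Flow-weighted average: C = (737.0·28.00 + 28.00·266.0 + 43.20·141.0 + 29.00·451.0) / 837.2 = 47250/837.2 = 56.44 mg/L.

56.4 mg/L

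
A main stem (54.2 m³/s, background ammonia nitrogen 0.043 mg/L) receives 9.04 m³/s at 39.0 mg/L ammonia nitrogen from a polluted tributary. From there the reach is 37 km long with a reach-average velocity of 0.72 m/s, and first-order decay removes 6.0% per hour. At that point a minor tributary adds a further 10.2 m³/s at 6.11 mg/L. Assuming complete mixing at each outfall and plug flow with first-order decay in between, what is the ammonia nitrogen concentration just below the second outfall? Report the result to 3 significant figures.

2.85 mg/L

Mass balance: C = (54.20·0.04300 + 9.040·39.00) / 63.24 = 354.9/63.24 = 5.612 mg/L; combined flow 63.24 m³/s.
Travel time t = 37·1000 / 0.72 = 51390 s = 14.27 h.
6.0%/h lost → k = −ln(1 − 0.06) = 0.06188 h⁻¹.
Applying C = C₀e^(−kt): 5.612 × 0.4134 = 2.320 mg/L.
Second outfall: C = (63.24·2.320 + 10.20·6.110)/73.44 = 2.846 mg/L.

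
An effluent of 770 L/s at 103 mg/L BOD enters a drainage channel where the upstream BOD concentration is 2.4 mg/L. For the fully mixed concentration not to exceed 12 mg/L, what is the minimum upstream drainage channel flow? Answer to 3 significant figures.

7300 L/s

Set C_mix = 12: (Q·2.400 + 770.0·103.0) / (Q + 770.0) = 12
→ Q = 770.0·(103.0 − 12)/(12 − 2.400) = 7299 L/s.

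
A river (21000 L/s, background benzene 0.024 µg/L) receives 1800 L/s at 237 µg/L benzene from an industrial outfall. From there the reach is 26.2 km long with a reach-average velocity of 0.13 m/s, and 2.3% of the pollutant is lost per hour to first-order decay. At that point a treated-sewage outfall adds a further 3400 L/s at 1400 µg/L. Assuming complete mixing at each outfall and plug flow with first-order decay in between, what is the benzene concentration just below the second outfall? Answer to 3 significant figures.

186 µg/L

Mixed concentration C = ΣQC/ΣQ = (21000·0.02400 + 1800·237.0) / 22800 = 427100/22800 = 18.73 µg/L; combined flow 22800 L/s.
Travel time t = 26.2·1000 / 0.13 = 201500 s = 55.98 h.
2.3%/h lost → k = −ln(1 − 0.023) = 0.02327 h⁻¹.
Applying C = C₀e^(−kt): 18.73 × 0.2718 = 5.092 µg/L.
At the second outfall, C = (22800·5.092 + 3400·1400) / (22800 + 3400) = 186.1 µg/L.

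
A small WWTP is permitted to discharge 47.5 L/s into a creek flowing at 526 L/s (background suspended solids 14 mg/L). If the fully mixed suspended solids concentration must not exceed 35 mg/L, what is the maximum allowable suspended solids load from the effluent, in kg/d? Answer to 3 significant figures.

Mass balance at the limit: 526.0·14.00 + 47.50·Cₑ = 573.5·35 → Cₑ = 267.5 mg/L.
47.50 L/s = 0.04750 m³/s. Load = 0.04750 m³/s × 267.5 g/m³ × 86 400 s/d = 1098 kg/d.

1100 kg/d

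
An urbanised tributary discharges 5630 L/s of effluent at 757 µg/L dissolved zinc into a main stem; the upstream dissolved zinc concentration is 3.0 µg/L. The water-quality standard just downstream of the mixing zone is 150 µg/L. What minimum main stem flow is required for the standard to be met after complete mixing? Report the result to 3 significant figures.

23200 L/s

Set C_mix = 150: (Q·3.000 + 5630·757.0) / (Q + 5630) = 150
→ Q = 5630·(757.0 − 150)/(150 − 3.000) = 23250 L/s.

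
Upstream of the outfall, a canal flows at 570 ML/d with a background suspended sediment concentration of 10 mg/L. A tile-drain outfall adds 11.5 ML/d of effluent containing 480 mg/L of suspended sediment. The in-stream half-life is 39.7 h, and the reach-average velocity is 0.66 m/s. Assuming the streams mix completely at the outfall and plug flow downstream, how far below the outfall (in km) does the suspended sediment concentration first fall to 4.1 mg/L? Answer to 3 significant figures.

Conservation of mass: C = (570.0·10.00 + 11.50·480.0) / 581.5 = 11220/581.5 = 19.29 mg/L.
Half-life 39.7 h → k = ln 2 / 39.7 = 0.01746 h⁻¹ = 0.4190 d⁻¹.
Set 19.29·exp(−k·t) = 4.1 → t = ln(19.29/4.1)/k = 319400 s = 88.71 h.
Distance = v·t = 0.66·319400 = 210800 m = 210.8 km.

211 km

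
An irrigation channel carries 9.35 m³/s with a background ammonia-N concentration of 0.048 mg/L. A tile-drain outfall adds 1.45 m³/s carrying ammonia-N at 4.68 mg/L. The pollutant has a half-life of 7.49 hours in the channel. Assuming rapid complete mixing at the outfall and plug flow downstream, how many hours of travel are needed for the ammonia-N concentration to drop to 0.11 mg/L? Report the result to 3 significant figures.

Flow-weighted average: C = (9.350·0.04800 + 1.450·4.680) / 10.80 = 7.235/10.80 = 0.6699 mg/L.
Half-life 7.49 h → k = ln 2 / 7.49 = 0.09254 h⁻¹ = 2.221 d⁻¹.
0.6699·exp(−k·t) = 0.11 → t = ln(0.6699/0.11)/k = 70280 s = 19.52 h.

19.5 h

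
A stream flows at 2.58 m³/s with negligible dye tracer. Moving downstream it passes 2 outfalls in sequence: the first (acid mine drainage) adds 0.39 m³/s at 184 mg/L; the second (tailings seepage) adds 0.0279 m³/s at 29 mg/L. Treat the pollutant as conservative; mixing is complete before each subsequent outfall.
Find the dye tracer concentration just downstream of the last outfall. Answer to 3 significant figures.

Outfall 1: combined Q = 2.970 m³/s; C = (2.580·0 + 0.3900·184.0)/2.970 = 24.16 mg/L.
Outfall 2: combined Q = 2.998 m³/s; C = (2.970·24.16 + 0.02790·29.00)/2.998 = 24.21 mg/L.

24.2 mg/L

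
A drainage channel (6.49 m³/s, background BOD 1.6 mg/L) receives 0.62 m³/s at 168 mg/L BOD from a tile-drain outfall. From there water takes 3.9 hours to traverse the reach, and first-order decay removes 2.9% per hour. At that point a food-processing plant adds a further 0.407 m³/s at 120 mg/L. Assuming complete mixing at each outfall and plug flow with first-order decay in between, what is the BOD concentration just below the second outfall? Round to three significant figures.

After mixing, C = (6.490·1.600 + 0.6200·168.0) / 7.110 = 114.5/7.110 = 16.11 mg/L; combined flow 7.110 m³/s.
2.9%/h lost → k = −ln(1 − 0.029) = 0.02943 h⁻¹.
First-order decay: C = 16.11·exp(−k·t) = 16.11·0.8916 = 14.36 mg/L.
At the second outfall, C = (7.110·14.36 + 0.4070·120.0) / (7.110 + 0.4070) = 20.08 mg/L.

20.1 mg/L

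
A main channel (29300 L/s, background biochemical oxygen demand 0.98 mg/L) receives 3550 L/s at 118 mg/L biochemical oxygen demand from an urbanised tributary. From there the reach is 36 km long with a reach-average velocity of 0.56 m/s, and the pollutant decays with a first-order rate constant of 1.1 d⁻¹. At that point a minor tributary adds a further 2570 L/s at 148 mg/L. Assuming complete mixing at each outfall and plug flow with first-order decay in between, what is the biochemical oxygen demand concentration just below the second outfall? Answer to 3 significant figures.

16.3 mg/L

After mixing, C = (29300·0.9800 + 3550·118.0) / 32850 = 447600/32850 = 13.63 mg/L; combined flow 32850 L/s.
Travel time t = 36·1000 / 0.56 = 64290 s = 17.86 h.
Decay over the reach: 13.63·exp(−kt) = 13.63·0.4411 = 6.011 mg/L.
At the second outfall, C = (32850·6.011 + 2570·148.0) / (32850 + 2570) = 16.31 mg/L.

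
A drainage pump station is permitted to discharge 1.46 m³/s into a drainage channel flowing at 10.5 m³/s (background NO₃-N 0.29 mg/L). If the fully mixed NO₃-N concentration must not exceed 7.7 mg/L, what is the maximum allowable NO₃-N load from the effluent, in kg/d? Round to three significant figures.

7690 kg/d

Mass balance at the limit: 10.50·0.2900 + 1.460·Cₑ = 11.96·7.7 → Cₑ = 60.99 mg/L.
Load = 1.460 m³/s × 60.99 g/m³ × 86 400 s/d = 7694 kg/d.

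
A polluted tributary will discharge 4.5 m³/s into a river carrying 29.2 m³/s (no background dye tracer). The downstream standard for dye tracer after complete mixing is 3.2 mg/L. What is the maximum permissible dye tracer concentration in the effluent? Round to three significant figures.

24.0 mg/L

At the limit, (Qr·Cr + Qe·Cₑ)/(Qr + Qe) = 3.2:
Cₑ = (33.70·3.2 − 29.20·0) / 4.500 = 23.96 mg/L.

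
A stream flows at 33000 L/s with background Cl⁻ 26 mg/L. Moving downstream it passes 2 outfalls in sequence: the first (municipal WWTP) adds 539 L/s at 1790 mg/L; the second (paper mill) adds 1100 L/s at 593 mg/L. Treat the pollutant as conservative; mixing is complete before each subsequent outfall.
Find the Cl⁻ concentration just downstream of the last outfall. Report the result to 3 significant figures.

Outfall 1: combined Q = 33540 L/s; C = (33000·26.00 + 539.0·1790)/33540 = 54.35 mg/L.
Outfall 2: combined Q = 34640 L/s; C = (33540·54.35 + 1100·593.0)/34640 = 71.45 mg/L.

71.5 mg/L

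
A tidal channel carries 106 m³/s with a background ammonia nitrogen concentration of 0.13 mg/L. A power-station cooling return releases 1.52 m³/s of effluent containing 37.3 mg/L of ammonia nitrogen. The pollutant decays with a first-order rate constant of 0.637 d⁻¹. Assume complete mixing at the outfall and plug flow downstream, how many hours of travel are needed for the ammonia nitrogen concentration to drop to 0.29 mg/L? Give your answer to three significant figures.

Mass balance: C = (106.0·0.1300 + 1.520·37.30) / 107.5 = 70.48/107.5 = 0.6555 mg/L.
0.6555·exp(−k·t) = 0.29 → t = ln(0.6555/0.29)/k = 110600 s = 30.72 h.

30.7 h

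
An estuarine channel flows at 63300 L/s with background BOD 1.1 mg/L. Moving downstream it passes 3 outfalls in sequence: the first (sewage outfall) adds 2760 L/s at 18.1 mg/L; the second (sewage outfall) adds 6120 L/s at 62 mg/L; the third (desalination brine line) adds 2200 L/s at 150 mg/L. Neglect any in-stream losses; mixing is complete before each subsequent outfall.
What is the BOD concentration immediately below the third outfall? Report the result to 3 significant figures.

11.1 mg/L

Below outfall 1: Q → 66060 L/s, C = (63300·1.100 + 2760·18.10)/66060 = 1.810 mg/L.
Below outfall 2: Q → 72180 L/s, C = (66060·1.810 + 6120·62.00)/72180 = 6.914 mg/L.
Below outfall 3: Q → 74380 L/s, C = (72180·6.914 + 2200·150.0)/74380 = 11.15 mg/L.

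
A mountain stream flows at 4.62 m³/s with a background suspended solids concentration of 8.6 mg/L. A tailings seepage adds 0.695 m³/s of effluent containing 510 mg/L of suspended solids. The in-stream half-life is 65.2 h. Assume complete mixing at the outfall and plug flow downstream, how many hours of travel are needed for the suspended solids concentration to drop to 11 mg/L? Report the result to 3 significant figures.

Flow-weighted average: C = (4.620·8.600 + 0.6950·510.0) / 5.315 = 394.2/5.315 = 74.16 mg/L.
Half-life 65.2 h → k = ln 2 / 65.2 = 0.01063 h⁻¹ = 0.2551 d⁻¹.
74.16·exp(−k·t) = 11 → t = ln(74.16/11)/k = 646200 s = 179.5 h.

180 h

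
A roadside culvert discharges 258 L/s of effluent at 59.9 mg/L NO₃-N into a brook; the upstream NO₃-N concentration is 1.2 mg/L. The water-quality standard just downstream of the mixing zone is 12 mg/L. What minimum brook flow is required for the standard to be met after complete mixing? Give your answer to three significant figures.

Set C_mix = 12: (Q·1.200 + 258.0·59.90) / (Q + 258.0) = 12
→ Q = 258.0·(59.90 − 12)/(12 − 1.200) = 1144 L/s.

1140 L/s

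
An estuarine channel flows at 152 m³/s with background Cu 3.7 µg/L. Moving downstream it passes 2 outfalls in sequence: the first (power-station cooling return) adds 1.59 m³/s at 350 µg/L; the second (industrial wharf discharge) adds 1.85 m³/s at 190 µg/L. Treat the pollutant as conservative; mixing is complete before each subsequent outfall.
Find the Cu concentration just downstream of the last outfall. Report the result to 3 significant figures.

Below outfall 1: Q → 153.6 m³/s, C = (152.0·3.700 + 1.590·350.0)/153.6 = 7.285 µg/L.
Below outfall 2: Q → 155.4 m³/s, C = (153.6·7.285 + 1.850·190.0)/155.4 = 9.460 µg/L.

9.46 µg/L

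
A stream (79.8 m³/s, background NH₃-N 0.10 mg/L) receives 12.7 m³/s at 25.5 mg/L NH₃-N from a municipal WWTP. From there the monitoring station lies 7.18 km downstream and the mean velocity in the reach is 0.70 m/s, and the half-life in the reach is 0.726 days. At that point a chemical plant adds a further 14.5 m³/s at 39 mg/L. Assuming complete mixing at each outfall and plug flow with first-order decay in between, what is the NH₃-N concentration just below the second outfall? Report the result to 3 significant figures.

Mass balance: C = (79.80·0.1000 + 12.70·25.50) / 92.50 = 331.8/92.50 = 3.587 mg/L; combined flow 92.50 m³/s.
Travel time t = 7.18·1000 / 0.70 = 10260 s = 2.849 h.
Half-life 0.726 d → k = ln 2 / 0.726 = 0.9547 d⁻¹.
Applying C = C₀e^(−kt): 3.587 × 0.8928 = 3.203 mg/L.
At the second outfall, C = (92.50·3.203 + 14.50·39.00) / (92.50 + 14.50) = 8.054 mg/L.

8.05 mg/L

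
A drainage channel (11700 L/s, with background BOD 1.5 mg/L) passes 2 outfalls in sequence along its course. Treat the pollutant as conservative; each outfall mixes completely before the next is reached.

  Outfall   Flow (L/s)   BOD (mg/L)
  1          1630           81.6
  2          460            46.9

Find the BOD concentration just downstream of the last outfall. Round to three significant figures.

After outfall 1: Q = 11700 + 1630 = 13330 L/s; C = (11700·1.500 + 1630·81.60)/13330 = 11.29 mg/L.
After outfall 2: Q = 13330 + 460.0 = 13790 L/s; C = (13330·11.29 + 460.0·46.90)/13790 = 12.48 mg/L.

12.5 mg/L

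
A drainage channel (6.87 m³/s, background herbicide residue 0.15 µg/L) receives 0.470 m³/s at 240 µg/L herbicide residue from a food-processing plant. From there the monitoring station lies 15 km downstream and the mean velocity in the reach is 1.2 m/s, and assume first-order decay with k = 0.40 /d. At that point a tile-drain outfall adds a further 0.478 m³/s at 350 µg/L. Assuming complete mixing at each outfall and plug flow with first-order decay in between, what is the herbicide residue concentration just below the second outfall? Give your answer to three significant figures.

Flow-weighted average: C = (6.870·0.1500 + 0.4700·240.0) / 7.340 = 113.8/7.340 = 15.51 µg/L; combined flow 7.340 m³/s.
Travel time t = 15·1000 / 1.2 = 12500 s = 3.472 h.
Decay over the reach: 15.51·exp(−kt) = 15.51·0.9438 = 14.64 µg/L.
At the second outfall, C = (7.340·14.64 + 0.4780·350.0) / (7.340 + 0.4780) = 35.14 µg/L.

35.1 µg/L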